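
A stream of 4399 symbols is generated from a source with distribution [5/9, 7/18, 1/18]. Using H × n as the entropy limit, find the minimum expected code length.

Entropy H = 1.2327 bits/symbol
Minimum bits = H × n = 1.2327 × 4399
= 5422.47 bits


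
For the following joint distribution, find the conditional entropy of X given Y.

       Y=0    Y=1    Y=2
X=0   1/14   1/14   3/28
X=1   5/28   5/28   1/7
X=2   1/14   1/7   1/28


H(X|Y) = Σ_y p(y) H(X|Y=y)
  p(Y=0) = 9/28, H(X|Y=0) = 1.4355
  p(Y=1) = 11/28, H(X|Y=1) = 1.4949
  p(Y=2) = 2/7, H(X|Y=2) = 1.4056
H(X|Y) = 0.3214×1.4355 + 0.3929×1.4949 + 0.2857×1.4056 = 1.4503 bits


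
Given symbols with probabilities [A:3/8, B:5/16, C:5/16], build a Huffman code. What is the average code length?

Huffman tree construction:
Combine smallest probabilities repeatedly
Resulting codes:
  A: 0 (length 1)
  B: 10 (length 2)
  C: 11 (length 2)
Average length = Σ p(s) × length(s) = 1.6250 bits


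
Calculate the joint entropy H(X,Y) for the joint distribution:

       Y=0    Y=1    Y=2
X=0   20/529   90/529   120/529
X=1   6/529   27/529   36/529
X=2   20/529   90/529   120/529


H(X,Y) = -Σ p(x,y) log₂ p(x,y)
  p(0,0)=20/529: -0.0378 × log₂(0.0378) = 0.1786
  p(0,1)=90/529: -0.1701 × log₂(0.1701) = 0.4347
  p(0,2)=120/529: -0.2268 × log₂(0.2268) = 0.4855
  p(1,0)=6/529: -0.0113 × log₂(0.0113) = 0.0733
  p(1,1)=27/529: -0.0510 × log₂(0.0510) = 0.2191
  p(1,2)=36/529: -0.0681 × log₂(0.0681) = 0.2639
  p(2,0)=20/529: -0.0378 × log₂(0.0378) = 0.1786
  p(2,1)=90/529: -0.1701 × log₂(0.1701) = 0.4347
  p(2,2)=120/529: -0.2268 × log₂(0.2268) = 0.4855
H(X,Y) = 2.7540 bits


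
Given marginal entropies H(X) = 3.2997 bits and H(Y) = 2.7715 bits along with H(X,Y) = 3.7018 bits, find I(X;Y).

I(X;Y) = H(X) + H(Y) - H(X,Y)
I(X;Y) = 3.2997 + 2.7715 - 3.7018 = 2.3694 bits


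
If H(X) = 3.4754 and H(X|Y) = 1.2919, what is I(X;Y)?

I(X;Y) = H(X) - H(X|Y)
I(X;Y) = 3.4754 - 1.2919 = 2.1835 bits


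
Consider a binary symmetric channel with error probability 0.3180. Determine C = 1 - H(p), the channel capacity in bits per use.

For BSC with error probability p:
C = 1 - H(p) where H(p) is binary entropy
H(0.3180) = -0.3180 × log₂(0.3180) - 0.6820 × log₂(0.6820)
H(p) = 0.9022
C = 1 - 0.9022 = 0.0978 bits/use


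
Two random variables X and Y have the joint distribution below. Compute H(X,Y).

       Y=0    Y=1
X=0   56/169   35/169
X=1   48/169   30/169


H(X,Y) = -Σ p(x,y) log₂ p(x,y)
  p(0,0)=56/169: -0.3314 × log₂(0.3314) = 0.5280
  p(0,1)=35/169: -0.2071 × log₂(0.2071) = 0.4704
  p(1,0)=48/169: -0.2840 × log₂(0.2840) = 0.5158
  p(1,1)=30/169: -0.1775 × log₂(0.1775) = 0.4427
H(X,Y) = 1.9570 bits


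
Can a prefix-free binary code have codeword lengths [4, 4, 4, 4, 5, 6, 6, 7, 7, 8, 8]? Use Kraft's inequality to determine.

Kraft inequality: Σ 2^(-l_i) ≤ 1 for prefix-free code
Calculating: 2^(-4) + 2^(-4) + 2^(-4) + 2^(-4) + 2^(-5) + 2^(-6) + 2^(-6) + 2^(-7) + 2^(-7) + 2^(-8) + 2^(-8)
= 0.0625 + 0.0625 + 0.0625 + 0.0625 + 0.03125 + 0.015625 + 0.015625 + 0.0078125 + 0.0078125 + 0.00390625 + 0.00390625
= 0.3359
Since 0.3359 ≤ 1, prefix-free code exists


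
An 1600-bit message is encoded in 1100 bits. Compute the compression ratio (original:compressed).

Compression ratio = Original / Compressed
= 1600 / 1100 = 1.45:1


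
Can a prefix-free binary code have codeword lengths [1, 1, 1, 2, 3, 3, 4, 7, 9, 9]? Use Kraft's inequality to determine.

Kraft inequality: Σ 2^(-l_i) ≤ 1 for prefix-free code
Calculating: 2^(-1) + 2^(-1) + 2^(-1) + 2^(-2) + 2^(-3) + 2^(-3) + 2^(-4) + 2^(-7) + 2^(-9) + 2^(-9)
= 0.5 + 0.5 + 0.5 + 0.25 + 0.125 + 0.125 + 0.0625 + 0.0078125 + 0.001953125 + 0.001953125
= 2.0742
Since 2.0742 > 1, prefix-free code does not exist


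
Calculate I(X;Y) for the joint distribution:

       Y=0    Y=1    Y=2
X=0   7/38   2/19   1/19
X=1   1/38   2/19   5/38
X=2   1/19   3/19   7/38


H(X) = 1.5656, H(Y) = 1.5683, H(X,Y) = 2.9737
I(X;Y) = H(X) + H(Y) - H(X,Y) = 0.1603 bits


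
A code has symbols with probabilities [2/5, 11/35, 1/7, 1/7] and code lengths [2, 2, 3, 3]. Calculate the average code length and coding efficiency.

Average length L = Σ p_i × l_i = 2.2857 bits
Entropy H = 1.8557 bits
Efficiency η = H/L × 100% = 81.19%


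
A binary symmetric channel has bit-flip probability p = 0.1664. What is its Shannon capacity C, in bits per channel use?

For BSC with error probability p:
C = 1 - H(p) where H(p) is binary entropy
H(0.1664) = -0.1664 × log₂(0.1664) - 0.8336 × log₂(0.8336)
H(p) = 0.6494
C = 1 - 0.6494 = 0.3506 bits/use


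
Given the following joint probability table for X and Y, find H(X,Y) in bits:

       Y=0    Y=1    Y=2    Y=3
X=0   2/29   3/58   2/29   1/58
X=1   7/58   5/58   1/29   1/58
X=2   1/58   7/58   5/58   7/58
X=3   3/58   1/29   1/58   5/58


H(X,Y) = -Σ p(x,y) log₂ p(x,y)
  p(0,0)=2/29: -0.0690 × log₂(0.0690) = 0.2661
  p(0,1)=3/58: -0.0517 × log₂(0.0517) = 0.2210
  p(0,2)=2/29: -0.0690 × log₂(0.0690) = 0.2661
  p(0,3)=1/58: -0.0172 × log₂(0.0172) = 0.1010
  p(1,0)=7/58: -0.1207 × log₂(0.1207) = 0.3682
  p(1,1)=5/58: -0.0862 × log₂(0.0862) = 0.3048
  p(1,2)=1/29: -0.0345 × log₂(0.0345) = 0.1675
  p(1,3)=1/58: -0.0172 × log₂(0.0172) = 0.1010
  p(2,0)=1/58: -0.0172 × log₂(0.0172) = 0.1010
  p(2,1)=7/58: -0.1207 × log₂(0.1207) = 0.3682
  p(2,2)=5/58: -0.0862 × log₂(0.0862) = 0.3048
  p(2,3)=7/58: -0.1207 × log₂(0.1207) = 0.3682
  p(3,0)=3/58: -0.0517 × log₂(0.0517) = 0.2210
  p(3,1)=1/29: -0.0345 × log₂(0.0345) = 0.1675
  p(3,2)=1/58: -0.0172 × log₂(0.0172) = 0.1010
  p(3,3)=5/58: -0.0862 × log₂(0.0862) = 0.3048
H(X,Y) = 3.7322 bits


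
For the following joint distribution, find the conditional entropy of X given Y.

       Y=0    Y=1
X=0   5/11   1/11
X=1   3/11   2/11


H(X|Y) = Σ_y p(y) H(X|Y=y)
  p(Y=0) = 8/11, H(X|Y=0) = 0.9544
  p(Y=1) = 3/11, H(X|Y=1) = 0.9183
H(X|Y) = 0.7273×0.9544 + 0.2727×0.9183 = 0.9446 bits


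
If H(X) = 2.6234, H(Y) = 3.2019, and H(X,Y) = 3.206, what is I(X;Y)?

I(X;Y) = H(X) + H(Y) - H(X,Y)
I(X;Y) = 2.6234 + 3.2019 - 3.206 = 2.6193 bits


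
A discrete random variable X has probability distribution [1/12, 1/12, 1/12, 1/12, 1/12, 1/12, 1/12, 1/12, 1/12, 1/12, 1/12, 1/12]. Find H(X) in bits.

H(X) = -Σ p(x) log₂ p(x)
  -1/12 × log₂(1/12) = 0.2987
  -1/12 × log₂(1/12) = 0.2987
  -1/12 × log₂(1/12) = 0.2987
  -1/12 × log₂(1/12) = 0.2987
  -1/12 × log₂(1/12) = 0.2987
  -1/12 × log₂(1/12) = 0.2987
  -1/12 × log₂(1/12) = 0.2987
  -1/12 × log₂(1/12) = 0.2987
  -1/12 × log₂(1/12) = 0.2987
  -1/12 × log₂(1/12) = 0.2987
  -1/12 × log₂(1/12) = 0.2987
  -1/12 × log₂(1/12) = 0.2987
H(X) = 3.5850 bits


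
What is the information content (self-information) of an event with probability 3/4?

Information content I(x) = -log₂(p(x))
I = -log₂(3/4) = -log₂(0.7500)
I = 0.4150 bits


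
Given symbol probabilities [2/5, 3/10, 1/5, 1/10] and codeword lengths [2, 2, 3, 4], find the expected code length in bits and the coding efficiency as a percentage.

Average length L = Σ p_i × l_i = 2.4000 bits
Entropy H = 1.8464 bits
Efficiency η = H/L × 100% = 76.93%


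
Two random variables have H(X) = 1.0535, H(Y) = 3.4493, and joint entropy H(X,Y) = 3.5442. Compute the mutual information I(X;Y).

I(X;Y) = H(X) + H(Y) - H(X,Y)
I(X;Y) = 1.0535 + 3.4493 - 3.5442 = 0.9586 bits


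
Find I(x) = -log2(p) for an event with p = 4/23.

Information content I(x) = -log₂(p(x))
I = -log₂(4/23) = -log₂(0.1739)
I = 2.5236 bits


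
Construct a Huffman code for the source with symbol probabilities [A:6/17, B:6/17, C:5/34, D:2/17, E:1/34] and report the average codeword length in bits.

Huffman tree construction:
Combine smallest probabilities repeatedly
Resulting codes:
  A: 11 (length 2)
  B: 0 (length 1)
  C: 100 (length 3)
  D: 1011 (length 4)
  E: 1010 (length 4)
Average length = Σ p(s) × length(s) = 2.0882 bits


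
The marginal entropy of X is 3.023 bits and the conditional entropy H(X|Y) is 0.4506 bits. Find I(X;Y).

I(X;Y) = H(X) - H(X|Y)
I(X;Y) = 3.023 - 0.4506 = 2.5724 bits


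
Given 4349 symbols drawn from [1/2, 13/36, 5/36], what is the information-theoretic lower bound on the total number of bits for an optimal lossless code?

Entropy H = 1.4262 bits/symbol
Minimum bits = H × n = 1.4262 × 4349
= 6202.56 bits


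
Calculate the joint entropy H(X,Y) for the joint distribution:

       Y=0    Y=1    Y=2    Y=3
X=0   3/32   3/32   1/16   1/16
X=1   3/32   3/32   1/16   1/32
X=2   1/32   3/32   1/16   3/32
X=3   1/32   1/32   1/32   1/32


H(X,Y) = -Σ p(x,y) log₂ p(x,y)
  p(0,0)=3/32: -0.0938 × log₂(0.0938) = 0.3202
  p(0,1)=3/32: -0.0938 × log₂(0.0938) = 0.3202
  p(0,2)=1/16: -0.0625 × log₂(0.0625) = 0.2500
  p(0,3)=1/16: -0.0625 × log₂(0.0625) = 0.2500
  p(1,0)=3/32: -0.0938 × log₂(0.0938) = 0.3202
  p(1,1)=3/32: -0.0938 × log₂(0.0938) = 0.3202
  p(1,2)=1/16: -0.0625 × log₂(0.0625) = 0.2500
  p(1,3)=1/32: -0.0312 × log₂(0.0312) = 0.1562
  p(2,0)=1/32: -0.0312 × log₂(0.0312) = 0.1562
  p(2,1)=3/32: -0.0938 × log₂(0.0938) = 0.3202
  p(2,2)=1/16: -0.0625 × log₂(0.0625) = 0.2500
  p(2,3)=3/32: -0.0938 × log₂(0.0938) = 0.3202
  p(3,0)=1/32: -0.0312 × log₂(0.0312) = 0.1562
  p(3,1)=1/32: -0.0312 × log₂(0.0312) = 0.1562
  p(3,2)=1/32: -0.0312 × log₂(0.0312) = 0.1562
  p(3,3)=1/32: -0.0312 × log₂(0.0312) = 0.1562
H(X,Y) = 3.8585 bits


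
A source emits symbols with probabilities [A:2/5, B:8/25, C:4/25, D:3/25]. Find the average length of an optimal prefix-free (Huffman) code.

Huffman tree construction:
Combine smallest probabilities repeatedly
Resulting codes:
  A: 0 (length 1)
  B: 11 (length 2)
  C: 101 (length 3)
  D: 100 (length 3)
Average length = Σ p(s) × length(s) = 1.8800 bits


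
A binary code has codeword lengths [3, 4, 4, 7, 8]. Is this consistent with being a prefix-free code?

Kraft inequality: Σ 2^(-l_i) ≤ 1 for prefix-free code
Calculating: 2^(-3) + 2^(-4) + 2^(-4) + 2^(-7) + 2^(-8)
= 0.125 + 0.0625 + 0.0625 + 0.0078125 + 0.00390625
= 0.2617
Since 0.2617 ≤ 1, prefix-free code exists


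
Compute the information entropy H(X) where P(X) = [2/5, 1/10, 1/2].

H(X) = -Σ p(x) log₂ p(x)
  -2/5 × log₂(2/5) = 0.5288
  -1/10 × log₂(1/10) = 0.3322
  -1/2 × log₂(1/2) = 0.5000
H(X) = 1.3610 bits


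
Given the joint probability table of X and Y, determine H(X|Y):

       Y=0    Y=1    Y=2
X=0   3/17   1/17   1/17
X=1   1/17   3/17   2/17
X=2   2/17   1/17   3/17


H(X|Y) = Σ_y p(y) H(X|Y=y)
  p(Y=0) = 6/17, H(X|Y=0) = 1.4591
  p(Y=1) = 5/17, H(X|Y=1) = 1.3710
  p(Y=2) = 6/17, H(X|Y=2) = 1.4591
H(X|Y) = 0.3529×1.4591 + 0.2941×1.3710 + 0.3529×1.4591 = 1.4332 bits


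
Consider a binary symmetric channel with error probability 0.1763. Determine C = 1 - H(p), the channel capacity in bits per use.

For BSC with error probability p:
C = 1 - H(p) where H(p) is binary entropy
H(0.1763) = -0.1763 × log₂(0.1763) - 0.8237 × log₂(0.8237)
H(p) = 0.6719
C = 1 - 0.6719 = 0.3281 bits/use


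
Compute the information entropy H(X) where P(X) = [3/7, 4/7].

H(X) = -Σ p(x) log₂ p(x)
  -3/7 × log₂(3/7) = 0.5239
  -4/7 × log₂(4/7) = 0.4613
H(X) = 0.9852 bits


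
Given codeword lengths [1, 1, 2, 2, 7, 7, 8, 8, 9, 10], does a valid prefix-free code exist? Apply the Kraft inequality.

Kraft inequality: Σ 2^(-l_i) ≤ 1 for prefix-free code
Calculating: 2^(-1) + 2^(-1) + 2^(-2) + 2^(-2) + 2^(-7) + 2^(-7) + 2^(-8) + 2^(-8) + 2^(-9) + 2^(-10)
= 0.5 + 0.5 + 0.25 + 0.25 + 0.0078125 + 0.0078125 + 0.00390625 + 0.00390625 + 0.001953125 + 0.0009765625
= 1.5264
Since 1.5264 > 1, prefix-free code does not exist


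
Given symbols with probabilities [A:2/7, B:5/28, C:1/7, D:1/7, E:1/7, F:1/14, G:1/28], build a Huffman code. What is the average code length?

Huffman tree construction:
Combine smallest probabilities repeatedly
Resulting codes:
  A: 10 (length 2)
  B: 00 (length 2)
  C: 011 (length 3)
  D: 110 (length 3)
  E: 111 (length 3)
  F: 0101 (length 4)
  G: 0100 (length 4)
Average length = Σ p(s) × length(s) = 2.6429 bits


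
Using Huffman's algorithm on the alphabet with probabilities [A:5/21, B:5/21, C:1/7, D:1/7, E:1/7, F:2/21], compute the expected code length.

Huffman tree construction:
Combine smallest probabilities repeatedly
Resulting codes:
  A: 00 (length 2)
  B: 01 (length 2)
  C: 101 (length 3)
  D: 110 (length 3)
  E: 111 (length 3)
  F: 100 (length 3)
Average length = Σ p(s) × length(s) = 2.5238 bits


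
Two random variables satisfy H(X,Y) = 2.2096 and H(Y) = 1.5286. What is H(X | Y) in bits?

Chain rule: H(X,Y) = H(X|Y) + H(Y)
H(X|Y) = H(X,Y) - H(Y) = 2.2096 - 1.5286 = 0.681 bits


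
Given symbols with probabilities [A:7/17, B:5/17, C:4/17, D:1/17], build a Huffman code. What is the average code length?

Huffman tree construction:
Combine smallest probabilities repeatedly
Resulting codes:
  A: 0 (length 1)
  B: 10 (length 2)
  C: 111 (length 3)
  D: 110 (length 3)
Average length = Σ p(s) × length(s) = 1.8824 bits


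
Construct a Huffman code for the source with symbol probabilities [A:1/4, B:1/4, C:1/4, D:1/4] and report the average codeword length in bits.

Huffman tree construction:
Combine smallest probabilities repeatedly
Resulting codes:
  A: 00 (length 2)
  B: 01 (length 2)
  C: 10 (length 2)
  D: 11 (length 2)
Average length = Σ p(s) × length(s) = 2.0000 bits


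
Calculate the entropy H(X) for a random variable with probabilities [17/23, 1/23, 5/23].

H(X) = -Σ p(x) log₂ p(x)
  -17/23 × log₂(17/23) = 0.3223
  -1/23 × log₂(1/23) = 0.1967
  -5/23 × log₂(5/23) = 0.4786
H(X) = 0.9976 bits


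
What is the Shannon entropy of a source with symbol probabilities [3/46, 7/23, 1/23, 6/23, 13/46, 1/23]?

H(X) = -Σ p(x) log₂ p(x)
  -3/46 × log₂(3/46) = 0.2569
  -7/23 × log₂(7/23) = 0.5223
  -1/23 × log₂(1/23) = 0.1967
  -6/23 × log₂(6/23) = 0.5057
  -13/46 × log₂(13/46) = 0.5152
  -1/23 × log₂(1/23) = 0.1967
H(X) = 2.1935 bits


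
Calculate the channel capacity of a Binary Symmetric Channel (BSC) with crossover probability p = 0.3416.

For BSC with error probability p:
C = 1 - H(p) where H(p) is binary entropy
H(0.3416) = -0.3416 × log₂(0.3416) - 0.6584 × log₂(0.6584)
H(p) = 0.9263
C = 1 - 0.9263 = 0.0737 bits/use


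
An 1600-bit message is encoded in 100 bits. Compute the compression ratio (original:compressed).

Compression ratio = Original / Compressed
= 1600 / 100 = 16.00:1


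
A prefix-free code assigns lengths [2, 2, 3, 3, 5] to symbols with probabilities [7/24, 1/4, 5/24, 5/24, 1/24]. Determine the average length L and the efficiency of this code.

Average length L = Σ p_i × l_i = 2.5417 bits
Entropy H = 2.1524 bits
Efficiency η = H/L × 100% = 84.69%


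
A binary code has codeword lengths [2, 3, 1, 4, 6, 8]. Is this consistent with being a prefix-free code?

Kraft inequality: Σ 2^(-l_i) ≤ 1 for prefix-free code
Calculating: 2^(-2) + 2^(-3) + 2^(-1) + 2^(-4) + 2^(-6) + 2^(-8)
= 0.25 + 0.125 + 0.5 + 0.0625 + 0.015625 + 0.00390625
= 0.9570
Since 0.9570 ≤ 1, prefix-free code exists


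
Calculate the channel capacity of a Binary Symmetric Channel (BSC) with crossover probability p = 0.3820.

For BSC with error probability p:
C = 1 - H(p) where H(p) is binary entropy
H(0.3820) = -0.3820 × log₂(0.3820) - 0.6180 × log₂(0.6180)
H(p) = 0.9594
C = 1 - 0.9594 = 0.0406 bits/use


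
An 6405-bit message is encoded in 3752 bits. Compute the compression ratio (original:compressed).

Compression ratio = Original / Compressed
= 6405 / 3752 = 1.71:1


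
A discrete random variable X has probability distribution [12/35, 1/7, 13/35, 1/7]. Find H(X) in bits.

H(X) = -Σ p(x) log₂ p(x)
  -12/35 × log₂(12/35) = 0.5295
  -1/7 × log₂(1/7) = 0.4011
  -13/35 × log₂(13/35) = 0.5307
  -1/7 × log₂(1/7) = 0.4011
H(X) = 1.8623 bits


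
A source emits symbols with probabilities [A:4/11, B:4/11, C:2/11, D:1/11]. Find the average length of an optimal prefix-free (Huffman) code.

Huffman tree construction:
Combine smallest probabilities repeatedly
Resulting codes:
  A: 11 (length 2)
  B: 0 (length 1)
  C: 101 (length 3)
  D: 100 (length 3)
Average length = Σ p(s) × length(s) = 1.9091 bits


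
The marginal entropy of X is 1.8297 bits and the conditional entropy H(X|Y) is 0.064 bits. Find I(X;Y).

I(X;Y) = H(X) - H(X|Y)
I(X;Y) = 1.8297 - 0.064 = 1.7657 bits


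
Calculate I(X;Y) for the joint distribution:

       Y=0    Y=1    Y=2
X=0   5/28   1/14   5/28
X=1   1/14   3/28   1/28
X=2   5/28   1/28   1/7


H(X) = 1.5306, H(Y) = 1.5306, H(X,Y) = 2.9651
I(X;Y) = H(X) + H(Y) - H(X,Y) = 0.0962 bits


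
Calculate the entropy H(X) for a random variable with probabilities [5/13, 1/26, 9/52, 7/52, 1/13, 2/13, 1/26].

H(X) = -Σ p(x) log₂ p(x)
  -5/13 × log₂(5/13) = 0.5302
  -1/26 × log₂(1/26) = 0.1808
  -9/52 × log₂(9/52) = 0.4380
  -7/52 × log₂(7/52) = 0.3895
  -1/13 × log₂(1/13) = 0.2846
  -2/13 × log₂(2/13) = 0.4155
  -1/26 × log₂(1/26) = 0.1808
H(X) = 2.4193 bits


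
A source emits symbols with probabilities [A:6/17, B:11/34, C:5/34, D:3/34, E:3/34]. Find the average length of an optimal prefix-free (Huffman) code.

Huffman tree construction:
Combine smallest probabilities repeatedly
Resulting codes:
  A: 0 (length 1)
  B: 10 (length 2)
  C: 110 (length 3)
  D: 1110 (length 4)
  E: 1111 (length 4)
Average length = Σ p(s) × length(s) = 2.1471 bits


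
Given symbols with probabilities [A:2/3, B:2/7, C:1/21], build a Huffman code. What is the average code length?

Huffman tree construction:
Combine smallest probabilities repeatedly
Resulting codes:
  A: 1 (length 1)
  B: 01 (length 2)
  C: 00 (length 2)
Average length = Σ p(s) × length(s) = 1.3333 bits


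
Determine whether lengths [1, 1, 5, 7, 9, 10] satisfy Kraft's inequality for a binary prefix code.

Kraft inequality: Σ 2^(-l_i) ≤ 1 for prefix-free code
Calculating: 2^(-1) + 2^(-1) + 2^(-5) + 2^(-7) + 2^(-9) + 2^(-10)
= 0.5 + 0.5 + 0.03125 + 0.0078125 + 0.001953125 + 0.0009765625
= 1.0420
Since 1.0420 > 1, prefix-free code does not exist


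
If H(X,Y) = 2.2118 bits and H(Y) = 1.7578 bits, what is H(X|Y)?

Chain rule: H(X,Y) = H(X|Y) + H(Y)
H(X|Y) = H(X,Y) - H(Y) = 2.2118 - 1.7578 = 0.454 bits


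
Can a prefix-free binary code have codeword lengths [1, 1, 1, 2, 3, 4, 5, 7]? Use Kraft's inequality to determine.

Kraft inequality: Σ 2^(-l_i) ≤ 1 for prefix-free code
Calculating: 2^(-1) + 2^(-1) + 2^(-1) + 2^(-2) + 2^(-3) + 2^(-4) + 2^(-5) + 2^(-7)
= 0.5 + 0.5 + 0.5 + 0.25 + 0.125 + 0.0625 + 0.03125 + 0.0078125
= 1.9766
Since 1.9766 > 1, prefix-free code does not exist


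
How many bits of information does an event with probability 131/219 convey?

Information content I(x) = -log₂(p(x))
I = -log₂(131/219) = -log₂(0.5982)
I = 0.7414 bits


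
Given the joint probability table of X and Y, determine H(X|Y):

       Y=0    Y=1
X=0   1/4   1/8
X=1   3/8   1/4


H(X|Y) = Σ_y p(y) H(X|Y=y)
  p(Y=0) = 5/8, H(X|Y=0) = 0.9710
  p(Y=1) = 3/8, H(X|Y=1) = 0.9183
H(X|Y) = 0.6250×0.9710 + 0.3750×0.9183 = 0.9512 bits


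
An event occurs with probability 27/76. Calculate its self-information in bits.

Information content I(x) = -log₂(p(x))
I = -log₂(27/76) = -log₂(0.3553)
I = 1.4930 bits


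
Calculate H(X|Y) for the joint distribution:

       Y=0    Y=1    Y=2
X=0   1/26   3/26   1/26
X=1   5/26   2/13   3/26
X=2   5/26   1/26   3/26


H(X|Y) = Σ_y p(y) H(X|Y=y)
  p(Y=0) = 11/26, H(X|Y=0) = 1.3486
  p(Y=1) = 4/13, H(X|Y=1) = 1.4056
  p(Y=2) = 7/26, H(X|Y=2) = 1.4488
H(X|Y) = 0.4231×1.3486 + 0.3077×1.4056 + 0.2692×1.4488 = 1.3931 bits


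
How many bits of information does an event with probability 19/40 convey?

Information content I(x) = -log₂(p(x))
I = -log₂(19/40) = -log₂(0.4750)
I = 1.0740 bits


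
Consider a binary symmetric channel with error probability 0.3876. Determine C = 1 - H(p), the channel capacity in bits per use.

For BSC with error probability p:
C = 1 - H(p) where H(p) is binary entropy
H(0.3876) = -0.3876 × log₂(0.3876) - 0.6124 × log₂(0.6124)
H(p) = 0.9632
C = 1 - 0.9632 = 0.0368 bits/use


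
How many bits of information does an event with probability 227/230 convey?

Information content I(x) = -log₂(p(x))
I = -log₂(227/230) = -log₂(0.9870)
I = 0.0189 bits


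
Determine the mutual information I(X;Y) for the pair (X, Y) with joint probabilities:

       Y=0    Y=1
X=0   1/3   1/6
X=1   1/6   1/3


H(X) = 1.0000, H(Y) = 1.0000, H(X,Y) = 1.9183
I(X;Y) = H(X) + H(Y) - H(X,Y) = 0.0817 bits


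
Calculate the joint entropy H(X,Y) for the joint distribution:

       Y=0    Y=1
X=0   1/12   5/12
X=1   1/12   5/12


H(X,Y) = -Σ p(x,y) log₂ p(x,y)
  p(0,0)=1/12: -0.0833 × log₂(0.0833) = 0.2987
  p(0,1)=5/12: -0.4167 × log₂(0.4167) = 0.5263
  p(1,0)=1/12: -0.0833 × log₂(0.0833) = 0.2987
  p(1,1)=5/12: -0.4167 × log₂(0.4167) = 0.5263
H(X,Y) = 1.6500 bits


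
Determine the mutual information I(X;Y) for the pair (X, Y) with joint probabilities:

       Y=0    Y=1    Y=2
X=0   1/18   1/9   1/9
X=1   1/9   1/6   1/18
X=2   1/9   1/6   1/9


H(X) = 1.5715, H(Y) = 1.5466, H(X,Y) = 3.0860
I(X;Y) = H(X) + H(Y) - H(X,Y) = 0.0321 bits


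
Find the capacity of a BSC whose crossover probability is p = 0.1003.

For BSC with error probability p:
C = 1 - H(p) where H(p) is binary entropy
H(0.1003) = -0.1003 × log₂(0.1003) - 0.8997 × log₂(0.8997)
H(p) = 0.4699
C = 1 - 0.4699 = 0.5301 bits/use


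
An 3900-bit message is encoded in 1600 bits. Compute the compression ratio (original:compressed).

Compression ratio = Original / Compressed
= 3900 / 1600 = 2.44:1


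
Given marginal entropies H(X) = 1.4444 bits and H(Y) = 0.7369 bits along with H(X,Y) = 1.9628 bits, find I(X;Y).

I(X;Y) = H(X) + H(Y) - H(X,Y)
I(X;Y) = 1.4444 + 0.7369 - 1.9628 = 0.2185 bits


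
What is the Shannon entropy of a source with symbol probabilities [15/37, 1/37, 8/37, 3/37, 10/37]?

H(X) = -Σ p(x) log₂ p(x)
  -15/37 × log₂(15/37) = 0.5281
  -1/37 × log₂(1/37) = 0.1408
  -8/37 × log₂(8/37) = 0.4777
  -3/37 × log₂(3/37) = 0.2939
  -10/37 × log₂(10/37) = 0.5101
H(X) = 1.9506 bits


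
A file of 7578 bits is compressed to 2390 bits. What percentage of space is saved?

Space savings = (1 - Compressed/Original) × 100%
= (1 - 2390/7578) × 100%
= 68.46%


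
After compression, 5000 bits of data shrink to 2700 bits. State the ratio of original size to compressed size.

Compression ratio = Original / Compressed
= 5000 / 2700 = 1.85:1


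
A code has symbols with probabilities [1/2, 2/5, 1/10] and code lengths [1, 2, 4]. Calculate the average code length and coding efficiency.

Average length L = Σ p_i × l_i = 1.7000 bits
Entropy H = 1.3610 bits
Efficiency η = H/L × 100% = 80.06%


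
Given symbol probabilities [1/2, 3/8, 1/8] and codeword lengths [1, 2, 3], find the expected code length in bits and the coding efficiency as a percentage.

Average length L = Σ p_i × l_i = 1.6250 bits
Entropy H = 1.4056 bits
Efficiency η = H/L × 100% = 86.50%


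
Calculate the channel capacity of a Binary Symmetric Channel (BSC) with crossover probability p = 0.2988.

For BSC with error probability p:
C = 1 - H(p) where H(p) is binary entropy
H(0.2988) = -0.2988 × log₂(0.2988) - 0.7012 × log₂(0.7012)
H(p) = 0.8798
C = 1 - 0.8798 = 0.1202 bits/use


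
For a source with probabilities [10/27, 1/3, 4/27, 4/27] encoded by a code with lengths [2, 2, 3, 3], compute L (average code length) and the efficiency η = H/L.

Average length L = Σ p_i × l_i = 2.2963 bits
Entropy H = 1.8753 bits
Efficiency η = H/L × 100% = 81.67%


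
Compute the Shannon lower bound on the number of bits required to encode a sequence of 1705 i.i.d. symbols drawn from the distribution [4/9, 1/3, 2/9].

Entropy H = 1.5305 bits/symbol
Minimum bits = H × n = 1.5305 × 1705
= 2609.49 bits


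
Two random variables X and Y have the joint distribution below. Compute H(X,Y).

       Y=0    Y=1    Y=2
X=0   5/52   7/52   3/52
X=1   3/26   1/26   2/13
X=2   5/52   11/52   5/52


H(X,Y) = -Σ p(x,y) log₂ p(x,y)
  p(0,0)=5/52: -0.0962 × log₂(0.0962) = 0.3249
  p(0,1)=7/52: -0.1346 × log₂(0.1346) = 0.3895
  p(0,2)=3/52: -0.0577 × log₂(0.0577) = 0.2374
  p(1,0)=3/26: -0.1154 × log₂(0.1154) = 0.3595
  p(1,1)=1/26: -0.0385 × log₂(0.0385) = 0.1808
  p(1,2)=2/13: -0.1538 × log₂(0.1538) = 0.4155
  p(2,0)=5/52: -0.0962 × log₂(0.0962) = 0.3249
  p(2,1)=11/52: -0.2115 × log₂(0.2115) = 0.4741
  p(2,2)=5/52: -0.0962 × log₂(0.0962) = 0.3249
H(X,Y) = 3.0312 bits


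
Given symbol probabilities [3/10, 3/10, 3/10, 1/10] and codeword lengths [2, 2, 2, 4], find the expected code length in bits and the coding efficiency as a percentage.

Average length L = Σ p_i × l_i = 2.2000 bits
Entropy H = 1.8955 bits
Efficiency η = H/L × 100% = 86.16%


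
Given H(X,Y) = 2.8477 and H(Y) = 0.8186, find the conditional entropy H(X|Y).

Chain rule: H(X,Y) = H(X|Y) + H(Y)
H(X|Y) = H(X,Y) - H(Y) = 2.8477 - 0.8186 = 2.0291 bits


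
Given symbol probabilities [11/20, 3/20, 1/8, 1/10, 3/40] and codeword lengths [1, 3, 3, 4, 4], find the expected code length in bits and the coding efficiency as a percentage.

Average length L = Σ p_i × l_i = 2.0750 bits
Entropy H = 1.8724 bits
Efficiency η = H/L × 100% = 90.24%


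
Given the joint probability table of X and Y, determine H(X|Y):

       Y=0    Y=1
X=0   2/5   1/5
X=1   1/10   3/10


H(X|Y) = Σ_y p(y) H(X|Y=y)
  p(Y=0) = 1/2, H(X|Y=0) = 0.7219
  p(Y=1) = 1/2, H(X|Y=1) = 0.9710
H(X|Y) = 0.5000×0.7219 + 0.5000×0.9710 = 0.8464 bits


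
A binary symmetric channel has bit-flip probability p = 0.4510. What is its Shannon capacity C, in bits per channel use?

For BSC with error probability p:
C = 1 - H(p) where H(p) is binary entropy
H(0.4510) = -0.4510 × log₂(0.4510) - 0.5490 × log₂(0.5490)
H(p) = 0.9931
C = 1 - 0.9931 = 0.0069 bits/use


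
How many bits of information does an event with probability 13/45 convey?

Information content I(x) = -log₂(p(x))
I = -log₂(13/45) = -log₂(0.2889)
I = 1.7914 bits


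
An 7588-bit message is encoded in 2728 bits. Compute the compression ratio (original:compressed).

Compression ratio = Original / Compressed
= 7588 / 2728 = 2.78:1


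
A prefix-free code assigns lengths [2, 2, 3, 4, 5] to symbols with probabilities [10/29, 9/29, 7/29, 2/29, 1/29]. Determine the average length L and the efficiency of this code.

Average length L = Σ p_i × l_i = 2.4828 bits
Entropy H = 1.9821 bits
Efficiency η = H/L × 100% = 79.84%


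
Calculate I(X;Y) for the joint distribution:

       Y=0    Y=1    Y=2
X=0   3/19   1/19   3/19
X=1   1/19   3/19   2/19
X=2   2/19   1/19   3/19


H(X) = 1.5810, H(Y) = 1.5574, H(X,Y) = 3.0364
I(X;Y) = H(X) + H(Y) - H(X,Y) = 0.1021 bits


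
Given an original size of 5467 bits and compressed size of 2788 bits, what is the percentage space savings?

Space savings = (1 - Compressed/Original) × 100%
= (1 - 2788/5467) × 100%
= 49.00%


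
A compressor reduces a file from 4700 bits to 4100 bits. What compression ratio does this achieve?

Compression ratio = Original / Compressed
= 4700 / 4100 = 1.15:1


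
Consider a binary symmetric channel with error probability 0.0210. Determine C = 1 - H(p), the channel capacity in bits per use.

For BSC with error probability p:
C = 1 - H(p) where H(p) is binary entropy
H(0.0210) = -0.0210 × log₂(0.0210) - 0.9790 × log₂(0.9790)
H(p) = 0.1470
C = 1 - 0.1470 = 0.8530 bits/use


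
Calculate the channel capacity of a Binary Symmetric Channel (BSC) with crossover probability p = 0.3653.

For BSC with error probability p:
C = 1 - H(p) where H(p) is binary entropy
H(0.3653) = -0.3653 × log₂(0.3653) - 0.6347 × log₂(0.6347)
H(p) = 0.9470
C = 1 - 0.9470 = 0.0530 bits/use


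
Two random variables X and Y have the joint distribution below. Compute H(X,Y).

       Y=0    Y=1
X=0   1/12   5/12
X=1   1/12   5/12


H(X,Y) = -Σ p(x,y) log₂ p(x,y)
  p(0,0)=1/12: -0.0833 × log₂(0.0833) = 0.2987
  p(0,1)=5/12: -0.4167 × log₂(0.4167) = 0.5263
  p(1,0)=1/12: -0.0833 × log₂(0.0833) = 0.2987
  p(1,1)=5/12: -0.4167 × log₂(0.4167) = 0.5263
H(X,Y) = 1.6500 bits


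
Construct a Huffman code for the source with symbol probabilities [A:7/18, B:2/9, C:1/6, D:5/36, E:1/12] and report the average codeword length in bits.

Huffman tree construction:
Combine smallest probabilities repeatedly
Resulting codes:
  A: 11 (length 2)
  B: 01 (length 2)
  C: 00 (length 2)
  D: 101 (length 3)
  E: 100 (length 3)
Average length = Σ p(s) × length(s) = 2.2222 bits


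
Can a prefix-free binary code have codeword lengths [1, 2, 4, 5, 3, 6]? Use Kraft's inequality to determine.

Kraft inequality: Σ 2^(-l_i) ≤ 1 for prefix-free code
Calculating: 2^(-1) + 2^(-2) + 2^(-4) + 2^(-5) + 2^(-3) + 2^(-6)
= 0.5 + 0.25 + 0.0625 + 0.03125 + 0.125 + 0.015625
= 0.9844
Since 0.9844 ≤ 1, prefix-free code exists


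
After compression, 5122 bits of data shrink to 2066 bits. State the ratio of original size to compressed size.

Compression ratio = Original / Compressed
= 5122 / 2066 = 2.48:1


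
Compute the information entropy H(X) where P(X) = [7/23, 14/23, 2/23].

H(X) = -Σ p(x) log₂ p(x)
  -7/23 × log₂(7/23) = 0.5223
  -14/23 × log₂(14/23) = 0.4360
  -2/23 × log₂(2/23) = 0.3064
H(X) = 1.2647 bits


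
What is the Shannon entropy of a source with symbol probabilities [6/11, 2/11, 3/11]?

H(X) = -Σ p(x) log₂ p(x)
  -6/11 × log₂(6/11) = 0.4770
  -2/11 × log₂(2/11) = 0.4472
  -3/11 × log₂(3/11) = 0.5112
H(X) = 1.4354 bits


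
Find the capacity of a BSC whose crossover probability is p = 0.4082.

For BSC with error probability p:
C = 1 - H(p) where H(p) is binary entropy
H(0.4082) = -0.4082 × log₂(0.4082) - 0.5918 × log₂(0.5918)
H(p) = 0.9755
C = 1 - 0.9755 = 0.0245 bits/use


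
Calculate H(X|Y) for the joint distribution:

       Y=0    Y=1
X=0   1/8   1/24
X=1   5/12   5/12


H(X|Y) = Σ_y p(y) H(X|Y=y)
  p(Y=0) = 13/24, H(X|Y=0) = 0.7793
  p(Y=1) = 11/24, H(X|Y=1) = 0.4395
H(X|Y) = 0.5417×0.7793 + 0.4583×0.4395 = 0.6236 bits


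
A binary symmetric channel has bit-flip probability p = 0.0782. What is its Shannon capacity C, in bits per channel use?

For BSC with error probability p:
C = 1 - H(p) where H(p) is binary entropy
H(0.0782) = -0.0782 × log₂(0.0782) - 0.9218 × log₂(0.9218)
H(p) = 0.3958
C = 1 - 0.3958 = 0.6042 bits/use


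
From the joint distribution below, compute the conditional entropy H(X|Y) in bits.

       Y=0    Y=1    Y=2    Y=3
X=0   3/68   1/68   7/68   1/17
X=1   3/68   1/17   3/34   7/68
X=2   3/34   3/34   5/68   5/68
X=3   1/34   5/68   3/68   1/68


H(X|Y) = Σ_y p(y) H(X|Y=y)
  p(Y=0) = 7/34, H(X|Y=0) = 1.8774
  p(Y=1) = 4/17, H(X|Y=1) = 1.8050
  p(Y=2) = 21/68, H(X|Y=2) = 1.9387
  p(Y=3) = 1/4, H(X|Y=3) = 1.7780
H(X|Y) = 0.2059×1.8774 + 0.2353×1.8050 + 0.3088×1.9387 + 0.2500×1.7780 = 1.8545 bits


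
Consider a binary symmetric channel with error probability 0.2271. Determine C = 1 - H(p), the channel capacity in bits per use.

For BSC with error probability p:
C = 1 - H(p) where H(p) is binary entropy
H(0.2271) = -0.2271 × log₂(0.2271) - 0.7729 × log₂(0.7729)
H(p) = 0.7729
C = 1 - 0.7729 = 0.2271 bits/use


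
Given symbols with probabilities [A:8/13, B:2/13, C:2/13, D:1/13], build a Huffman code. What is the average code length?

Huffman tree construction:
Combine smallest probabilities repeatedly
Resulting codes:
  A: 1 (length 1)
  B: 011 (length 3)
  C: 00 (length 2)
  D: 010 (length 3)
Average length = Σ p(s) × length(s) = 1.6154 bits


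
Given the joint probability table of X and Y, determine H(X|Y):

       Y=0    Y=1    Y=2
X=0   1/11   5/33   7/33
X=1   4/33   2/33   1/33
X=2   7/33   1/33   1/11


H(X|Y) = Σ_y p(y) H(X|Y=y)
  p(Y=0) = 14/33, H(X|Y=0) = 1.4926
  p(Y=1) = 8/33, H(X|Y=1) = 1.2988
  p(Y=2) = 1/3, H(X|Y=2) = 1.2407
H(X|Y) = 0.4242×1.4926 + 0.2424×1.2988 + 0.3333×1.2407 = 1.3616 bits


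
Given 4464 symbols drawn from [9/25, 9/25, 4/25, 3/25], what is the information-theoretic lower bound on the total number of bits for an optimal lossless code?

Entropy H = 1.8513 bits/symbol
Minimum bits = H × n = 1.8513 × 4464
= 8264.27 bits


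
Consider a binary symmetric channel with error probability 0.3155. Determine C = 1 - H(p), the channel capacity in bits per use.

For BSC with error probability p:
C = 1 - H(p) where H(p) is binary entropy
H(0.3155) = -0.3155 × log₂(0.3155) - 0.6845 × log₂(0.6845)
H(p) = 0.8994
C = 1 - 0.8994 = 0.1006 bits/use


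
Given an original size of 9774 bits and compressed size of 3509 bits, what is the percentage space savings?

Space savings = (1 - Compressed/Original) × 100%
= (1 - 3509/9774) × 100%
= 64.10%


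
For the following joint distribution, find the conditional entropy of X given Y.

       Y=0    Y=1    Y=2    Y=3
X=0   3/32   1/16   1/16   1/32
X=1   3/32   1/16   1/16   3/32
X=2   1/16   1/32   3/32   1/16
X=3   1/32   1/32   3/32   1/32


H(X|Y) = Σ_y p(y) H(X|Y=y)
  p(Y=0) = 9/32, H(X|Y=0) = 1.8911
  p(Y=1) = 3/16, H(X|Y=1) = 1.9183
  p(Y=2) = 5/16, H(X|Y=2) = 1.9710
  p(Y=3) = 7/32, H(X|Y=3) = 1.8424
H(X|Y) = 0.2812×1.8911 + 0.1875×1.9183 + 0.3125×1.9710 + 0.2188×1.8424 = 1.9105 bits


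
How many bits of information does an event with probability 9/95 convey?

Information content I(x) = -log₂(p(x))
I = -log₂(9/95) = -log₂(0.0947)
I = 3.3999 bits


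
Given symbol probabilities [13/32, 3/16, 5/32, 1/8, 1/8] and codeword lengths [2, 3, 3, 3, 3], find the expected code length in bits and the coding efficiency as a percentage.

Average length L = Σ p_i × l_i = 2.5938 bits
Entropy H = 2.1492 bits
Efficiency η = H/L × 100% = 82.86%


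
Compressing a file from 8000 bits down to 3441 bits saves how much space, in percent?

Space savings = (1 - Compressed/Original) × 100%
= (1 - 3441/8000) × 100%
= 56.99%


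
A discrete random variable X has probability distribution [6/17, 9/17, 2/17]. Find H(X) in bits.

H(X) = -Σ p(x) log₂ p(x)
  -6/17 × log₂(6/17) = 0.5303
  -9/17 × log₂(9/17) = 0.4858
  -2/17 × log₂(2/17) = 0.3632
H(X) = 1.3793 bits


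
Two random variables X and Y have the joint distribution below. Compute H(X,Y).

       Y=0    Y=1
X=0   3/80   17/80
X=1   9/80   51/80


H(X,Y) = -Σ p(x,y) log₂ p(x,y)
  p(0,0)=3/80: -0.0375 × log₂(0.0375) = 0.1776
  p(0,1)=17/80: -0.2125 × log₂(0.2125) = 0.4748
  p(1,0)=9/80: -0.1125 × log₂(0.1125) = 0.3546
  p(1,1)=51/80: -0.6375 × log₂(0.6375) = 0.4141
H(X,Y) = 1.4211 bits


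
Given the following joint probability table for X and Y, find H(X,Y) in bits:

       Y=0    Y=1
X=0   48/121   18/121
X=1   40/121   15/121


H(X,Y) = -Σ p(x,y) log₂ p(x,y)
  p(0,0)=48/121: -0.3967 × log₂(0.3967) = 0.5292
  p(0,1)=18/121: -0.1488 × log₂(0.1488) = 0.4089
  p(1,0)=40/121: -0.3306 × log₂(0.3306) = 0.5279
  p(1,1)=15/121: -0.1240 × log₂(0.1240) = 0.3734
H(X,Y) = 1.8394 bits


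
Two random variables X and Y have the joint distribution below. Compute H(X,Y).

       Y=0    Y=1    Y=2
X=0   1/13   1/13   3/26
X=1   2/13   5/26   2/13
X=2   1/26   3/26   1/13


H(X,Y) = -Σ p(x,y) log₂ p(x,y)
  p(0,0)=1/13: -0.0769 × log₂(0.0769) = 0.2846
  p(0,1)=1/13: -0.0769 × log₂(0.0769) = 0.2846
  p(0,2)=3/26: -0.1154 × log₂(0.1154) = 0.3595
  p(1,0)=2/13: -0.1538 × log₂(0.1538) = 0.4155
  p(1,1)=5/26: -0.1923 × log₂(0.1923) = 0.4574
  p(1,2)=2/13: -0.1538 × log₂(0.1538) = 0.4155
  p(2,0)=1/26: -0.0385 × log₂(0.0385) = 0.1808
  p(2,1)=3/26: -0.1154 × log₂(0.1154) = 0.3595
  p(2,2)=1/13: -0.0769 × log₂(0.0769) = 0.2846
H(X,Y) = 3.0420 bits


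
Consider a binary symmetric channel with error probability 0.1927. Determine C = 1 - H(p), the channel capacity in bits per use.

For BSC with error probability p:
C = 1 - H(p) where H(p) is binary entropy
H(0.1927) = -0.1927 × log₂(0.1927) - 0.8073 × log₂(0.8073)
H(p) = 0.7071
C = 1 - 0.7071 = 0.2929 bits/use


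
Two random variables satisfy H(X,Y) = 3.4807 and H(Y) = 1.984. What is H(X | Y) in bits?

Chain rule: H(X,Y) = H(X|Y) + H(Y)
H(X|Y) = H(X,Y) - H(Y) = 3.4807 - 1.984 = 1.4967 bits


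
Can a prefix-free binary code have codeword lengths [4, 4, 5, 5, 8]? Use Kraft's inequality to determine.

Kraft inequality: Σ 2^(-l_i) ≤ 1 for prefix-free code
Calculating: 2^(-4) + 2^(-4) + 2^(-5) + 2^(-5) + 2^(-8)
= 0.0625 + 0.0625 + 0.03125 + 0.03125 + 0.00390625
= 0.1914
Since 0.1914 ≤ 1, prefix-free code exists


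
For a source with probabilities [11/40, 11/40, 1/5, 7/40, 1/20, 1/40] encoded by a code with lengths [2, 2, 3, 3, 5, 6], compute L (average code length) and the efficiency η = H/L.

Average length L = Σ p_i × l_i = 2.6250 bits
Entropy H = 2.2780 bits
Efficiency η = H/L × 100% = 86.78%


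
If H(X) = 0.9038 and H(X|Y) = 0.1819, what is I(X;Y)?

I(X;Y) = H(X) - H(X|Y)
I(X;Y) = 0.9038 - 0.1819 = 0.7219 bits


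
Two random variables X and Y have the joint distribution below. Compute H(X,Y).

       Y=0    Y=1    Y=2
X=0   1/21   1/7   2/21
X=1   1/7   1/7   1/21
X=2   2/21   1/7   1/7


H(X,Y) = -Σ p(x,y) log₂ p(x,y)
  p(0,0)=1/21: -0.0476 × log₂(0.0476) = 0.2092
  p(0,1)=1/7: -0.1429 × log₂(0.1429) = 0.4011
  p(0,2)=2/21: -0.0952 × log₂(0.0952) = 0.3231
  p(1,0)=1/7: -0.1429 × log₂(0.1429) = 0.4011
  p(1,1)=1/7: -0.1429 × log₂(0.1429) = 0.4011
  p(1,2)=1/21: -0.0476 × log₂(0.0476) = 0.2092
  p(2,0)=2/21: -0.0952 × log₂(0.0952) = 0.3231
  p(2,1)=1/7: -0.1429 × log₂(0.1429) = 0.4011
  p(2,2)=1/7: -0.1429 × log₂(0.1429) = 0.4011
H(X,Y) = 3.0697 bits


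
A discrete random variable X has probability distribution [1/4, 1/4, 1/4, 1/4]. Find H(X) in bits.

H(X) = -Σ p(x) log₂ p(x)
  -1/4 × log₂(1/4) = 0.5000
  -1/4 × log₂(1/4) = 0.5000
  -1/4 × log₂(1/4) = 0.5000
  -1/4 × log₂(1/4) = 0.5000
H(X) = 2.0000 bits


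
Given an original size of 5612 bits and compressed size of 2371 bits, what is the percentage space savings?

Space savings = (1 - Compressed/Original) × 100%
= (1 - 2371/5612) × 100%
= 57.75%


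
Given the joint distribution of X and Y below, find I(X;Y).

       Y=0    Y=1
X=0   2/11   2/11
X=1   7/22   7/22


H(X) = 0.9457, H(Y) = 1.0000, H(X,Y) = 1.9457
I(X;Y) = H(X) + H(Y) - H(X,Y) = 0.0000 bits


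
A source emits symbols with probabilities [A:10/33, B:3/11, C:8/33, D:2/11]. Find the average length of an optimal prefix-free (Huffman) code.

Huffman tree construction:
Combine smallest probabilities repeatedly
Resulting codes:
  A: 11 (length 2)
  B: 10 (length 2)
  C: 01 (length 2)
  D: 00 (length 2)
Average length = Σ p(s) × length(s) = 2.0000 bits


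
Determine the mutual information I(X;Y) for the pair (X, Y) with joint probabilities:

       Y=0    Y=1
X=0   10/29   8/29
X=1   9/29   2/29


H(X) = 0.9576, H(Y) = 0.9294, H(X,Y) = 1.8322
I(X;Y) = H(X) + H(Y) - H(X,Y) = 0.0548 bits


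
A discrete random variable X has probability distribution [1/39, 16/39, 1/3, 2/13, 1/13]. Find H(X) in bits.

H(X) = -Σ p(x) log₂ p(x)
  -1/39 × log₂(1/39) = 0.1355
  -16/39 × log₂(16/39) = 0.5273
  -1/3 × log₂(1/3) = 0.5283
  -2/13 × log₂(2/13) = 0.4155
  -1/13 × log₂(1/13) = 0.2846
H(X) = 1.8913 bits


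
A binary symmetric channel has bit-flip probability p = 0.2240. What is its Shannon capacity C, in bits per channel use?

For BSC with error probability p:
C = 1 - H(p) where H(p) is binary entropy
H(0.2240) = -0.2240 × log₂(0.2240) - 0.7760 × log₂(0.7760)
H(p) = 0.7674
C = 1 - 0.7674 = 0.2326 bits/use
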